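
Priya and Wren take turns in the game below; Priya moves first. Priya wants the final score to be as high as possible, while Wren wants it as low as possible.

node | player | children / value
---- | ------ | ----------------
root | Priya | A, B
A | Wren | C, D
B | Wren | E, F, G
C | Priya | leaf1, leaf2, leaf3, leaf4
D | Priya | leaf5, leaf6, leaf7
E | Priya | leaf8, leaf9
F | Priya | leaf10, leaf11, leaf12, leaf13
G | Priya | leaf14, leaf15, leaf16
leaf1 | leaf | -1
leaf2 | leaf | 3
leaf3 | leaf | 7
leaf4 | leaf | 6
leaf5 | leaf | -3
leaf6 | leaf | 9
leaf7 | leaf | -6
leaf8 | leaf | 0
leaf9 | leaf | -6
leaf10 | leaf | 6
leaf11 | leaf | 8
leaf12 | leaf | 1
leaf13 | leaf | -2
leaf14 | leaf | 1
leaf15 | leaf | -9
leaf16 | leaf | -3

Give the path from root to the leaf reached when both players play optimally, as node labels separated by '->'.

C (Priya): max(-1, 3, 7, 6) = 7
D (Priya): max(-3, 9, -6) = 9
A (Wren): min(7, 9) = 7
E (Priya): max(0, -6) = 0
F (Priya): max(6, 8, 1, -2) = 8
G (Priya): max(1, -9, -3) = 1
B (Wren): min(0, 8, 1) = 0
root (Priya): max(7, 0) = 7
At root, Priya picks A (highest: 7).
At A, Wren picks C (lowest: 7).
At C, Priya picks leaf3 (highest: 7).
Terminal value 7.

root -> A -> C -> leaf3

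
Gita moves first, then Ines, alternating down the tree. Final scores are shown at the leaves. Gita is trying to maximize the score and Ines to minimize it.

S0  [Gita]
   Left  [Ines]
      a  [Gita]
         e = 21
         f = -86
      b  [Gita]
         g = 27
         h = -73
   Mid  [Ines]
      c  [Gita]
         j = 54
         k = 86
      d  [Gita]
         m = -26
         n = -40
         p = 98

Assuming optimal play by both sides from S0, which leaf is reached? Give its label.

k

a (Gita): max(21, -86) = 21
b (Gita): max(27, -73) = 27
Left (Ines): min(21, 27) = 21
c (Gita): max(54, 86) = 86
d (Gita): max(-26, -40, 98) = 98
Mid (Ines): min(86, 98) = 86
S0 (Gita): max(21, 86) = 86
At S0, Gita picks Mid (highest: 86).
At Mid, Ines picks c (lowest: 86).
At c, Gita picks k (highest: 86).
Terminal value 86.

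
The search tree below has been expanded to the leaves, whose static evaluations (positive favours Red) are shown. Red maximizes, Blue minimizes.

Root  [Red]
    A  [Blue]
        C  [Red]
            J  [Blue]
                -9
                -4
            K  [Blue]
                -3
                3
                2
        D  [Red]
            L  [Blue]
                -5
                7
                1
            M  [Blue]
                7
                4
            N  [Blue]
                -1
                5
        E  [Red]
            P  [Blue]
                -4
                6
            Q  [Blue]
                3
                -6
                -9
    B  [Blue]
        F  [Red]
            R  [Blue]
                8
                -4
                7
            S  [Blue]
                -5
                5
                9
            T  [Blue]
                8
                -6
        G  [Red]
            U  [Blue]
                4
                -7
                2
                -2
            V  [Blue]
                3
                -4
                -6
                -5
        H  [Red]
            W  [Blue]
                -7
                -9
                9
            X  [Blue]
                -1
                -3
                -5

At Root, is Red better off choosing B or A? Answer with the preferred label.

A

R (Blue): min(8, -4, 7) = -4
S (Blue): min(-5, 5, 9) = -5
T (Blue): min(8, -6) = -6
F (Red): max(-4, -5, -6) = -4
U (Blue): min(4, -7, 2, -2) = -7
V (Blue): min(3, -4, -6, -5) = -6
G (Red): max(-7, -6) = -6
W (Blue): min(-7, -9, 9) = -9
X (Blue): min(-1, -3, -5) = -5
H (Red): max(-9, -5) = -5
B (Blue): min(-4, -6, -5) = -6
J (Blue): min(-9, -4) = -9
K (Blue): min(-3, 3, 2) = -3
C (Red): max(-9, -3) = -3
L (Blue): min(-5, 7, 1) = -5
M (Blue): min(7, 4) = 4
N (Blue): min(-1, 5) = -1
D (Red): max(-5, 4, -1) = 4
P (Blue): min(-4, 6) = -4
Q (Blue): min(3, -6, -9) = -9
E (Red): max(-4, -9) = -4
A (Blue): min(-3, 4, -4) = -4
Red prefers the higher value; B=-6, A=-4. A is better since -4 > -6.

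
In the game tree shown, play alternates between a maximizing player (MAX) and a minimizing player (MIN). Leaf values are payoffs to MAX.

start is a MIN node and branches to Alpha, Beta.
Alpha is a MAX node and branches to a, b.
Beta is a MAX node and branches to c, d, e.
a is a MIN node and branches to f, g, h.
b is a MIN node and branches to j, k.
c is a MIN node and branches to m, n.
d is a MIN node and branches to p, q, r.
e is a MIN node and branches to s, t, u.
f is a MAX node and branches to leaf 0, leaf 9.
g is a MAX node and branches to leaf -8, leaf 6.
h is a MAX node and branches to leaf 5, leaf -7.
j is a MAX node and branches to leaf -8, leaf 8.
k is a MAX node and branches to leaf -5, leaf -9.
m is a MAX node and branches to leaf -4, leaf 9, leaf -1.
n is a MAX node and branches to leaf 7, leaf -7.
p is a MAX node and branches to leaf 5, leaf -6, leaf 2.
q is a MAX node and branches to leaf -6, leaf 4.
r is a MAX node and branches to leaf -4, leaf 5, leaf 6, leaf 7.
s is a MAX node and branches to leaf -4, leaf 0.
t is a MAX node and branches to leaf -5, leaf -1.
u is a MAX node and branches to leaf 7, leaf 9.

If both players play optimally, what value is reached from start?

f (MAX): max(0, 9) = 9
g (MAX): max(-8, 6) = 6
h (MAX): max(5, -7) = 5
a (MIN): min(9, 6, 5) = 5
j (MAX): max(-8, 8) = 8
k (MAX): max(-5, -9) = -5
b (MIN): min(8, -5) = -5
Alpha (MAX): max(5, -5) = 5
m (MAX): max(-4, 9, -1) = 9
n (MAX): max(7, -7) = 7
c (MIN): min(9, 7) = 7
p (MAX): max(5, -6, 2) = 5
q (MAX): max(-6, 4) = 4
r (MAX): max(-4, 5, 6, 7) = 7
d (MIN): min(5, 4, 7) = 4
s (MAX): max(-4, 0) = 0
t (MAX): max(-5, -1) = -1
u (MAX): max(7, 9) = 9
e (MIN): min(0, -1, 9) = -1
Beta (MAX): max(7, 4, -1) = 7
start (MIN): min(5, 7) = 5

5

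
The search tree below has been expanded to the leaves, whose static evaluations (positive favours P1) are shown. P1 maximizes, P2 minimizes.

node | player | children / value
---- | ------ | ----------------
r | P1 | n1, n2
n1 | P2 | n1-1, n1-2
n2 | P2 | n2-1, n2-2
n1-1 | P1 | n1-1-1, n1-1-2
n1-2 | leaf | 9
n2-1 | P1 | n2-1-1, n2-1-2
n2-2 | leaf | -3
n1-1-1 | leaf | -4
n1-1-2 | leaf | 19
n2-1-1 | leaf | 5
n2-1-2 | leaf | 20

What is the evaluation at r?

n1-1 (P1): max(-4, 19) = 19
n1 (P2): min(19, 9) = 9
n2-1 (P1): max(5, 20) = 20
n2 (P2): min(20, -3) = -3
r (P1): max(9, -3) = 9

9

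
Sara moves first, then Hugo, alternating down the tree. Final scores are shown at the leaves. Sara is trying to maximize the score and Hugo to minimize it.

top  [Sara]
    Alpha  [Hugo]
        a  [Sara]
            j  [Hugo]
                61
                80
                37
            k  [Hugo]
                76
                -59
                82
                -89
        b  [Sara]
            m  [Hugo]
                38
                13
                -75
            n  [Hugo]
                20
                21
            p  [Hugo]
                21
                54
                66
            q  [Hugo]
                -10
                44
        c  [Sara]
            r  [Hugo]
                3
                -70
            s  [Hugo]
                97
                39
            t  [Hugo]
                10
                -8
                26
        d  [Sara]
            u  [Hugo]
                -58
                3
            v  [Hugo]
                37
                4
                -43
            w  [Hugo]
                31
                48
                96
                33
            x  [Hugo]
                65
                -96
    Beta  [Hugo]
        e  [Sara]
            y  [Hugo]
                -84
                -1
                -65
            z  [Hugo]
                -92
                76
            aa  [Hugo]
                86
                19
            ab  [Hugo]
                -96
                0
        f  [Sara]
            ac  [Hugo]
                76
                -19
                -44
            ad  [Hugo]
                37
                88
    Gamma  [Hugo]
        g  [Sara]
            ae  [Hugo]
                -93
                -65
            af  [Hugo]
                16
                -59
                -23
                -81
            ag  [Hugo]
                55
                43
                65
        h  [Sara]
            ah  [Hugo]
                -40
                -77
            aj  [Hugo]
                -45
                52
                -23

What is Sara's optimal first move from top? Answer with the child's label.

Alpha

j (Hugo): min(61, 80, 37) = 37
k (Hugo): min(76, -59, 82, -89) = -89
a (Sara): max(37, -89) = 37
m (Hugo): min(38, 13, -75) = -75
n (Hugo): min(20, 21) = 20
p (Hugo): min(21, 54, 66) = 21
q (Hugo): min(-10, 44) = -10
b (Sara): max(-75, 20, 21, -10) = 21
r (Hugo): min(3, -70) = -70
s (Hugo): min(97, 39) = 39
t (Hugo): min(10, -8, 26) = -8
c (Sara): max(-70, 39, -8) = 39
u (Hugo): min(-58, 3) = -58
v (Hugo): min(37, 4, -43) = -43
w (Hugo): min(31, 48, 96, 33) = 31
x (Hugo): min(65, -96) = -96
d (Sara): max(-58, -43, 31, -96) = 31
Alpha (Hugo): min(37, 21, 39, 31) = 21
y (Hugo): min(-84, -1, -65) = -84
z (Hugo): min(-92, 76) = -92
aa (Hugo): min(86, 19) = 19
ab (Hugo): min(-96, 0) = -96
e (Sara): max(-84, -92, 19, -96) = 19
ac (Hugo): min(76, -19, -44) = -44
ad (Hugo): min(37, 88) = 37
f (Sara): max(-44, 37) = 37
Beta (Hugo): min(19, 37) = 19
ae (Hugo): min(-93, -65) = -93
af (Hugo): min(16, -59, -23, -81) = -81
ag (Hugo): min(55, 43, 65) = 43
g (Sara): max(-93, -81, 43) = 43
ah (Hugo): min(-40, -77) = -77
aj (Hugo): min(-45, 52, -23) = -45
h (Sara): max(-77, -45) = -45
Gamma (Hugo): min(43, -45) = -45
top (Sara): max(21, 19, -45) = 21
Sara at top wants the highest of {Alpha=21, Beta=19, Gamma=-45}, so chooses Alpha.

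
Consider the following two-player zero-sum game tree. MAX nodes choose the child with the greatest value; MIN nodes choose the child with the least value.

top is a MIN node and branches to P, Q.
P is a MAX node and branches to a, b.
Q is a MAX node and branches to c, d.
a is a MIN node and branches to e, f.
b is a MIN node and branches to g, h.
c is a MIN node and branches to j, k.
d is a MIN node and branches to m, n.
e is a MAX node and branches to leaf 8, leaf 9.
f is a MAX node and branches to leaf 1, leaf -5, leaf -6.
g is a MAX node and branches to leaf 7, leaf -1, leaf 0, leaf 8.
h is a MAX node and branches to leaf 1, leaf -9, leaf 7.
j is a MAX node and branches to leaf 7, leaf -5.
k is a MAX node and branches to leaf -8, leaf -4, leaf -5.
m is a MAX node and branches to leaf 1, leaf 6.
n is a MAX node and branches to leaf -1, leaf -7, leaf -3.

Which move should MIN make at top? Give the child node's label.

Q

e (MAX): max(8, 9) = 9
f (MAX): max(1, -5, -6) = 1
a (MIN): min(9, 1) = 1
g (MAX): max(7, -1, 0, 8) = 8
h (MAX): max(1, -9, 7) = 7
b (MIN): min(8, 7) = 7
P (MAX): max(1, 7) = 7
j (MAX): max(7, -5) = 7
k (MAX): max(-8, -4, -5) = -4
c (MIN): min(7, -4) = -4
m (MAX): max(1, 6) = 6
n (MAX): max(-1, -7, -3) = -1
d (MIN): min(6, -1) = -1
Q (MAX): max(-4, -1) = -1
top (MIN): min(7, -1) = -1
MIN at top wants the lowest of {P=7, Q=-1}, so chooses Q.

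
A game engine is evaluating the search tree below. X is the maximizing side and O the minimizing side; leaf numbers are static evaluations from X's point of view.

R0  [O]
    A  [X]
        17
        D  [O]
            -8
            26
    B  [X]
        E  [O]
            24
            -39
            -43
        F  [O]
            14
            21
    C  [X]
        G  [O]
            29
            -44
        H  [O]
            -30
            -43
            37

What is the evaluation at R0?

-43

D (O): min(-8, 26) = -8
A (X): max(17, -8) = 17
E (O): min(24, -39, -43) = -43
F (O): min(14, 21) = 14
B (X): max(-43, 14) = 14
G (O): min(29, -44) = -44
H (O): min(-30, -43, 37) = -43
C (X): max(-44, -43) = -43
R0 (O): min(17, 14, -43) = -43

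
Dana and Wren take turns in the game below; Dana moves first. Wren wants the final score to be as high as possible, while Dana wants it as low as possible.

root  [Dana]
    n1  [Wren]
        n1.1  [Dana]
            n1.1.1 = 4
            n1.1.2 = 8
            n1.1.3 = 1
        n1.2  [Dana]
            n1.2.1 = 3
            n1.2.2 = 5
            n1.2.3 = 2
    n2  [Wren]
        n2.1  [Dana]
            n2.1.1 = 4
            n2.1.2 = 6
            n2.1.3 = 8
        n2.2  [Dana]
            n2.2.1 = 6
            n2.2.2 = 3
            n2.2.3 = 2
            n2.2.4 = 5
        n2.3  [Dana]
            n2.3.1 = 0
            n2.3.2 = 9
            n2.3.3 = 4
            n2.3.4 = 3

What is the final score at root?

n1.1 (Dana): min(4, 8, 1) = 1
n1.2 (Dana): min(3, 5, 2) = 2
n1 (Wren): max(1, 2) = 2
n2.1 (Dana): min(4, 6, 8) = 4
n2.2 (Dana): min(6, 3, 2, 5) = 2
n2.3 (Dana): min(0, 9, 4, 3) = 0
n2 (Wren): max(4, 2, 0) = 4
root (Dana): min(2, 4) = 2

2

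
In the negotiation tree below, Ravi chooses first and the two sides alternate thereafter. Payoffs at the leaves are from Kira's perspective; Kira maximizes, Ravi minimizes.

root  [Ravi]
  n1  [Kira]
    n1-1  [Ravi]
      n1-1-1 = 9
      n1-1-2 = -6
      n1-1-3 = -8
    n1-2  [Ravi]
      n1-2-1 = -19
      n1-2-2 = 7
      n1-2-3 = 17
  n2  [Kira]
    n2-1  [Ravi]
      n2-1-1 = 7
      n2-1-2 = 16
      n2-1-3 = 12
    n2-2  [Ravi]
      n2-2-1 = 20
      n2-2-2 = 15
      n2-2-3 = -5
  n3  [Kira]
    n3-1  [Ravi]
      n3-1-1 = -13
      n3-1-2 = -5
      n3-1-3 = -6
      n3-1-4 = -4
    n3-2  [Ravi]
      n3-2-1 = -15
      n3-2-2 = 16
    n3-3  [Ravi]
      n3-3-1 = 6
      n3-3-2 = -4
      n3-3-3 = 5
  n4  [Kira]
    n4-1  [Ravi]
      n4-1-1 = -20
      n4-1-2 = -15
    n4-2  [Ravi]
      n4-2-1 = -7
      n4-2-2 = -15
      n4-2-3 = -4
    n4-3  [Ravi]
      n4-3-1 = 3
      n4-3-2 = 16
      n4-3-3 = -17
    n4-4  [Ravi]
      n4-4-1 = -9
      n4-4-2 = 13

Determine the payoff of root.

n1-1 (Ravi): min(9, -6, -8) = -8
n1-2 (Ravi): min(-19, 7, 17) = -19
n1 (Kira): max(-8, -19) = -8
n2-1 (Ravi): min(7, 16, 12) = 7
n2-2 (Ravi): min(20, 15, -5) = -5
n2 (Kira): max(7, -5) = 7
n3-1 (Ravi): min(-13, -5, -6, -4) = -13
n3-2 (Ravi): min(-15, 16) = -15
n3-3 (Ravi): min(6, -4, 5) = -4
n3 (Kira): max(-13, -15, -4) = -4
n4-1 (Ravi): min(-20, -15) = -20
n4-2 (Ravi): min(-7, -15, -4) = -15
n4-3 (Ravi): min(3, 16, -17) = -17
n4-4 (Ravi): min(-9, 13) = -9
n4 (Kira): max(-20, -15, -17, -9) = -9
root (Ravi): min(-8, 7, -4, -9) = -9

-9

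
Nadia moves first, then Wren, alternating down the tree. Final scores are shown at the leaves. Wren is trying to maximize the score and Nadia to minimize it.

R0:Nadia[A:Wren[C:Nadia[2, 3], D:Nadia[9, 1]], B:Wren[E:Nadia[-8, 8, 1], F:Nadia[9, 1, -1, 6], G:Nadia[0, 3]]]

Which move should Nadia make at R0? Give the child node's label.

C (Nadia): min(2, 3) = 2
D (Nadia): min(9, 1) = 1
A (Wren): max(2, 1) = 2
E (Nadia): min(-8, 8, 1) = -8
F (Nadia): min(9, 1, -1, 6) = -1
G (Nadia): min(0, 3) = 0
B (Wren): max(-8, -1, 0) = 0
R0 (Nadia): min(2, 0) = 0
Nadia at R0 wants the lowest of {A=2, B=0}, so chooses B.

B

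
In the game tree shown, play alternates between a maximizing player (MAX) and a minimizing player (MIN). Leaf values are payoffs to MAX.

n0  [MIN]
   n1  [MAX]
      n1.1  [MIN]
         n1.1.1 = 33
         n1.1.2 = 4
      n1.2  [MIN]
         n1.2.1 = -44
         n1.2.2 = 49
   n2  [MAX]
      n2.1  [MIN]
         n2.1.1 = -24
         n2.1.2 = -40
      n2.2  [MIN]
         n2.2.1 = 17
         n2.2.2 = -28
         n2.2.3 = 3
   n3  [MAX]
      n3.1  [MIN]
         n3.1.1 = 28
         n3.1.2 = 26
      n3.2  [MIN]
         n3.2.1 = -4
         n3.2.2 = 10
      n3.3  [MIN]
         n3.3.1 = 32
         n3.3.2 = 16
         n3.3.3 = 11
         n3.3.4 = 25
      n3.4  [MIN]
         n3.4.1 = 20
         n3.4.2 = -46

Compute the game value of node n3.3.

n3.3 (MIN): min(32, 16, 11, 25) = 11

11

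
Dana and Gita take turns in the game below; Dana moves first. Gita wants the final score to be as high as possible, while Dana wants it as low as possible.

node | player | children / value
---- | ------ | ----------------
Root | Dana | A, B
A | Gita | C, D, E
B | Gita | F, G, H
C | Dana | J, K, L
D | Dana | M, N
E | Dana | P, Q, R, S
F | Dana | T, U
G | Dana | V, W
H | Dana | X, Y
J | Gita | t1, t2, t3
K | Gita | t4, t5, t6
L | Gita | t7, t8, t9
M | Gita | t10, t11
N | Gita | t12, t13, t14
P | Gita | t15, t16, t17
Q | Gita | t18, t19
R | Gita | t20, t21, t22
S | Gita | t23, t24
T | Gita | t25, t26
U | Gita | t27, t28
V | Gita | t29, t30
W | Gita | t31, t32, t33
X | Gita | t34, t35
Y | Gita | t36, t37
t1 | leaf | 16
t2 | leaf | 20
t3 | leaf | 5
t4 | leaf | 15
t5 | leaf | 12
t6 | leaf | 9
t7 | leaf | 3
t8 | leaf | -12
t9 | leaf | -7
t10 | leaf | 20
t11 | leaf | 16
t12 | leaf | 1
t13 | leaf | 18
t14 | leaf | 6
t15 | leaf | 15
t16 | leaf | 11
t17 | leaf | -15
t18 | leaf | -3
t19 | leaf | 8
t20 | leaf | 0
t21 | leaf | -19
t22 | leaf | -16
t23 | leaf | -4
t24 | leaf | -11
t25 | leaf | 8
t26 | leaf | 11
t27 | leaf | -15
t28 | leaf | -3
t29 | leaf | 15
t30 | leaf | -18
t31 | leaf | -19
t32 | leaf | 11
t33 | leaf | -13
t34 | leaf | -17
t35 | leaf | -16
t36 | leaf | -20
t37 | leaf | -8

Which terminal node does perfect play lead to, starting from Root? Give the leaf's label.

t32

J (Gita): max(16, 20, 5) = 20
K (Gita): max(15, 12, 9) = 15
L (Gita): max(3, -12, -7) = 3
C (Dana): min(20, 15, 3) = 3
M (Gita): max(20, 16) = 20
N (Gita): max(1, 18, 6) = 18
D (Dana): min(20, 18) = 18
P (Gita): max(15, 11, -15) = 15
Q (Gita): max(-3, 8) = 8
R (Gita): max(0, -19, -16) = 0
S (Gita): max(-4, -11) = -4
E (Dana): min(15, 8, 0, -4) = -4
A (Gita): max(3, 18, -4) = 18
T (Gita): max(8, 11) = 11
U (Gita): max(-15, -3) = -3
F (Dana): min(11, -3) = -3
V (Gita): max(15, -18) = 15
W (Gita): max(-19, 11, -13) = 11
G (Dana): min(15, 11) = 11
X (Gita): max(-17, -16) = -16
Y (Gita): max(-20, -8) = -8
H (Dana): min(-16, -8) = -16
B (Gita): max(-3, 11, -16) = 11
Root (Dana): min(18, 11) = 11
At Root, Dana picks B (lowest: 11).
At B, Gita picks G (highest: 11).
At G, Dana picks W (lowest: 11).
At W, Gita picks t32 (highest: 11).
Terminal value 11.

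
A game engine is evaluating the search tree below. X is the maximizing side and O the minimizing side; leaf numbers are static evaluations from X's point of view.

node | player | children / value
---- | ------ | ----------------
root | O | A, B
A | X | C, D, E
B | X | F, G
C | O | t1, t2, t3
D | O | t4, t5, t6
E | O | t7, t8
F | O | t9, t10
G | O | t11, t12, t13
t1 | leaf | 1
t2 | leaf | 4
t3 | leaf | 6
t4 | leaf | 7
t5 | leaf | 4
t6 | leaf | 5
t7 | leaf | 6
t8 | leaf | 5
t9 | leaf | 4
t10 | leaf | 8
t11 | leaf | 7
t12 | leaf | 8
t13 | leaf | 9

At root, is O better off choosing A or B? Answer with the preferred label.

C (O): min(1, 4, 6) = 1
D (O): min(7, 4, 5) = 4
E (O): min(6, 5) = 5
A (X): max(1, 4, 5) = 5
F (O): min(4, 8) = 4
G (O): min(7, 8, 9) = 7
B (X): max(4, 7) = 7
O prefers the lower value; A=5, B=7. A is better since 5 < 7.

A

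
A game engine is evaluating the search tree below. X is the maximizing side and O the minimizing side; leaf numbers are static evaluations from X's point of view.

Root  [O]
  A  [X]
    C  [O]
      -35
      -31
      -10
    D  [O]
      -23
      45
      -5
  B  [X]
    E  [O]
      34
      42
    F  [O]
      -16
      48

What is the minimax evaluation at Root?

-23

C (O): min(-35, -31, -10) = -35
D (O): min(-23, 45, -5) = -23
A (X): max(-35, -23) = -23
E (O): min(34, 42) = 34
F (O): min(-16, 48) = -16
B (X): max(34, -16) = 34
Root (O): min(-23, 34) = -23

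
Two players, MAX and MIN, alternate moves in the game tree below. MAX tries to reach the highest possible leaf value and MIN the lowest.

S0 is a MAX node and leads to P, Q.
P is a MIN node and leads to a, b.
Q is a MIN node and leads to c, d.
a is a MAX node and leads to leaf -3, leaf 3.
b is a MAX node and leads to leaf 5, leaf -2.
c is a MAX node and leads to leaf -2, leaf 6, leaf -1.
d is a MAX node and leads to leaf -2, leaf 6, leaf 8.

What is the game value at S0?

6

a (MAX): max(-3, 3) = 3
b (MAX): max(5, -2) = 5
P (MIN): min(3, 5) = 3
c (MAX): max(-2, 6, -1) = 6
d (MAX): max(-2, 6, 8) = 8
Q (MIN): min(6, 8) = 6
S0 (MAX): max(3, 6) = 6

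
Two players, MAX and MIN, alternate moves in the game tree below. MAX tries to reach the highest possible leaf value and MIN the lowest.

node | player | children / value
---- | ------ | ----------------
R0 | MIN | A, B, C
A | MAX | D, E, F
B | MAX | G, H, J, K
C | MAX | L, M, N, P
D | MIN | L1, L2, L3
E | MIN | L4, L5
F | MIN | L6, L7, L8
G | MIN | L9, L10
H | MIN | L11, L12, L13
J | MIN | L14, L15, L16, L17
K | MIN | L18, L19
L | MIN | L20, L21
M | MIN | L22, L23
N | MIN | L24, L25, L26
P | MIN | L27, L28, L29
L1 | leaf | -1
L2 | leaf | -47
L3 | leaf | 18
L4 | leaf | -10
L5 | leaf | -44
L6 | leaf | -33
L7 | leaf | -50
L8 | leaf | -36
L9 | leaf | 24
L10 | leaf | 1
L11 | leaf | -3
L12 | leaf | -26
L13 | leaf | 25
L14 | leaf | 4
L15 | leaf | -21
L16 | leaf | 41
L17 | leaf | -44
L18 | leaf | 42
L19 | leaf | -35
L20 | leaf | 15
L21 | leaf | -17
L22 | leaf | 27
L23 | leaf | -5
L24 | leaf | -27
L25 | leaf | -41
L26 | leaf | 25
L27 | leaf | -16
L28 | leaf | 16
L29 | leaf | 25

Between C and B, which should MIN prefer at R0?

C

L (MIN): min(15, -17) = -17
M (MIN): min(27, -5) = -5
N (MIN): min(-27, -41, 25) = -41
P (MIN): min(-16, 16, 25) = -16
C (MAX): max(-17, -5, -41, -16) = -5
G (MIN): min(24, 1) = 1
H (MIN): min(-3, -26, 25) = -26
J (MIN): min(4, -21, 41, -44) = -44
K (MIN): min(42, -35) = -35
B (MAX): max(1, -26, -44, -35) = 1
MIN prefers the lower value; C=-5, B=1. C is better since -5 < 1.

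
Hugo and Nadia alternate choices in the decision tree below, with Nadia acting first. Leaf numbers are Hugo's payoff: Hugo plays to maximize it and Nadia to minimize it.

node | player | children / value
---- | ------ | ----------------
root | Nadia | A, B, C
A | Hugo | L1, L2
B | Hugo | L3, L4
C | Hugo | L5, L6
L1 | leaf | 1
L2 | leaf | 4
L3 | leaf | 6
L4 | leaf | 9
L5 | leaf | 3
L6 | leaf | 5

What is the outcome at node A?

4

A (Hugo): max(1, 4) = 4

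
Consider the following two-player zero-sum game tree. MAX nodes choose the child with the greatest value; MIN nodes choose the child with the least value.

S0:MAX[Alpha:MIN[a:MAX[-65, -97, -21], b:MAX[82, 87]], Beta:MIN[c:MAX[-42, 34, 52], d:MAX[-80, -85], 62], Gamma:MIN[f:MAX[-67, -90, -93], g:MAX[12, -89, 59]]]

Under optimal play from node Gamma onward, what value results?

-67

f (MAX): max(-67, -90, -93) = -67
g (MAX): max(12, -89, 59) = 59
Gamma (MIN): min(-67, 59) = -67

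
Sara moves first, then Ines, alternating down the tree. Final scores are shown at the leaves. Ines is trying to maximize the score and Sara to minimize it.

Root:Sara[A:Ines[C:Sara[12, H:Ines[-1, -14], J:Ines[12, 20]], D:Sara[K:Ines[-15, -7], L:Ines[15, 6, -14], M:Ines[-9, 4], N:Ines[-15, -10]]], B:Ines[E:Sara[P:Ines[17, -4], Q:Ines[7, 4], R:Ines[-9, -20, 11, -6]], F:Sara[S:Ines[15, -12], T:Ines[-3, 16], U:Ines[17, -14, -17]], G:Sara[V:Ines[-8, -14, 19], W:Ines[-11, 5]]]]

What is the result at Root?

-1

H (Ines): max(-1, -14) = -1
J (Ines): max(12, 20) = 20
C (Sara): min(12, -1, 20) = -1
K (Ines): max(-15, -7) = -7
L (Ines): max(15, 6, -14) = 15
M (Ines): max(-9, 4) = 4
N (Ines): max(-15, -10) = -10
D (Sara): min(-7, 15, 4, -10) = -10
A (Ines): max(-1, -10) = -1
P (Ines): max(17, -4) = 17
Q (Ines): max(7, 4) = 7
R (Ines): max(-9, -20, 11, -6) = 11
E (Sara): min(17, 7, 11) = 7
S (Ines): max(15, -12) = 15
T (Ines): max(-3, 16) = 16
U (Ines): max(17, -14, -17) = 17
F (Sara): min(15, 16, 17) = 15
V (Ines): max(-8, -14, 19) = 19
W (Ines): max(-11, 5) = 5
G (Sara): min(19, 5) = 5
B (Ines): max(7, 15, 5) = 15
Root (Sara): min(-1, 15) = -1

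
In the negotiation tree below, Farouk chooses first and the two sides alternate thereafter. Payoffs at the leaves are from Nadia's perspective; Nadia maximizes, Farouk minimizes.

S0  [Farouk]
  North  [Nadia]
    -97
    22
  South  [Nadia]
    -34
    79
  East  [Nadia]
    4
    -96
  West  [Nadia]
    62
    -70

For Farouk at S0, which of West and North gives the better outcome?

North

West (Nadia): max(62, -70) = 62
North (Nadia): max(-97, 22) = 22
Farouk prefers the lower value; West=62, North=22. North is better since 22 < 62.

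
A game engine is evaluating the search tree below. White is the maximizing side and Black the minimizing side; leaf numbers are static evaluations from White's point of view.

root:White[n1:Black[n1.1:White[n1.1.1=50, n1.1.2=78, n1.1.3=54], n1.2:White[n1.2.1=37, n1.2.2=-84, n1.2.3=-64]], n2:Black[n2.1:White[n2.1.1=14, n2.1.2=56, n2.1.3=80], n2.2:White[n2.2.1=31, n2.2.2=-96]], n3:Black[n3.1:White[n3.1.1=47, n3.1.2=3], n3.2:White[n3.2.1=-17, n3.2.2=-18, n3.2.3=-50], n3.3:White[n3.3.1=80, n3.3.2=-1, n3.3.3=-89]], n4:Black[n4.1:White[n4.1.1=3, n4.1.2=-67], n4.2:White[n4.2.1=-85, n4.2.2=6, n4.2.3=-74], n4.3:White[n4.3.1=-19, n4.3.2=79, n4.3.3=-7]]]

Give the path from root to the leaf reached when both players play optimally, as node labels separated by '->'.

n1.1 (White): max(50, 78, 54) = 78
n1.2 (White): max(37, -84, -64) = 37
n1 (Black): min(78, 37) = 37
n2.1 (White): max(14, 56, 80) = 80
n2.2 (White): max(31, -96) = 31
n2 (Black): min(80, 31) = 31
n3.1 (White): max(47, 3) = 47
n3.2 (White): max(-17, -18, -50) = -17
n3.3 (White): max(80, -1, -89) = 80
n3 (Black): min(47, -17, 80) = -17
n4.1 (White): max(3, -67) = 3
n4.2 (White): max(-85, 6, -74) = 6
n4.3 (White): max(-19, 79, -7) = 79
n4 (Black): min(3, 6, 79) = 3
root (White): max(37, 31, -17, 3) = 37
At root, White picks n1 (highest: 37).
At n1, Black picks n1.2 (lowest: 37).
At n1.2, White picks n1.2.1 (highest: 37).
Terminal value 37.

root -> n1 -> n1.2 -> n1.2.1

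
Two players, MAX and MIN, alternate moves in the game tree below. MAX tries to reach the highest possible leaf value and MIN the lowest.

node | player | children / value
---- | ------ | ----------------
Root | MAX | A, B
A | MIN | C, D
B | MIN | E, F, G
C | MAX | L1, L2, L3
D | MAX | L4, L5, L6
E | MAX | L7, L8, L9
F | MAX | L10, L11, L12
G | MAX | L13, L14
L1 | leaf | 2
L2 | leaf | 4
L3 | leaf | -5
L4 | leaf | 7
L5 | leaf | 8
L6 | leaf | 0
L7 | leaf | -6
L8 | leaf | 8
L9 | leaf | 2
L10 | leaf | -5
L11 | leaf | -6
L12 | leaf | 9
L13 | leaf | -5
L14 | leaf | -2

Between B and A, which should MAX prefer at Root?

E (MAX): max(-6, 8, 2) = 8
F (MAX): max(-5, -6, 9) = 9
G (MAX): max(-5, -2) = -2
B (MIN): min(8, 9, -2) = -2
C (MAX): max(2, 4, -5) = 4
D (MAX): max(7, 8, 0) = 8
A (MIN): min(4, 8) = 4
MAX prefers the higher value; B=-2, A=4. A is better since 4 > -2.

A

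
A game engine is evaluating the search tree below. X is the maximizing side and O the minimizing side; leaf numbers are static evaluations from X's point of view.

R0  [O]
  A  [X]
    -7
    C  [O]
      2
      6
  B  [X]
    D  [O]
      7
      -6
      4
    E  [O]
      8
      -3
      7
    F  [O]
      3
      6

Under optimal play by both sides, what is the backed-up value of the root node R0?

C (O): min(2, 6) = 2
A (X): max(-7, 2) = 2
D (O): min(7, -6, 4) = -6
E (O): min(8, -3, 7) = -3
F (O): min(3, 6) = 3
B (X): max(-6, -3, 3) = 3
R0 (O): min(2, 3) = 2

2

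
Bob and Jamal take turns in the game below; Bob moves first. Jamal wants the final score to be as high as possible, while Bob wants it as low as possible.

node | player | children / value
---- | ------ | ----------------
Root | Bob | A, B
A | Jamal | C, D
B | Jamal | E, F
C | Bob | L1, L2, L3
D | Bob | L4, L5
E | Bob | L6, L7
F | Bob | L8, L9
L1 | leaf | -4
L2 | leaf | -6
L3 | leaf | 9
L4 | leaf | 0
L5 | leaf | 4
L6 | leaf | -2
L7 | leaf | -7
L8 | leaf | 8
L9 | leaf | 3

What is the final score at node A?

C (Bob): min(-4, -6, 9) = -6
D (Bob): min(0, 4) = 0
A (Jamal): max(-6, 0) = 0

0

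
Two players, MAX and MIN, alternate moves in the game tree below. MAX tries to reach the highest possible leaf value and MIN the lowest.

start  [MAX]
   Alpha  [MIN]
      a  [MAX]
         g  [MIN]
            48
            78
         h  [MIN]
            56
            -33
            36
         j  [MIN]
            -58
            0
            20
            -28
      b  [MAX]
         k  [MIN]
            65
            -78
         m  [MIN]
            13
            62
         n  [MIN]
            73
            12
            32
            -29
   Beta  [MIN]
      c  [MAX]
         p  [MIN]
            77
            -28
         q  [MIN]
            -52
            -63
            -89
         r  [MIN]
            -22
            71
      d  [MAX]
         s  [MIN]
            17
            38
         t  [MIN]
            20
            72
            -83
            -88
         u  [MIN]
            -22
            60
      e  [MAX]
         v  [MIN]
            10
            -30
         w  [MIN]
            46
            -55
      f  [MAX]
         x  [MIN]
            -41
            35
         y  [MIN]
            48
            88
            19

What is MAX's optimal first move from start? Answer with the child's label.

g (MIN): min(48, 78) = 48
h (MIN): min(56, -33, 36) = -33
j (MIN): min(-58, 0, 20, -28) = -58
a (MAX): max(48, -33, -58) = 48
k (MIN): min(65, -78) = -78
m (MIN): min(13, 62) = 13
n (MIN): min(73, 12, 32, -29) = -29
b (MAX): max(-78, 13, -29) = 13
Alpha (MIN): min(48, 13) = 13
p (MIN): min(77, -28) = -28
q (MIN): min(-52, -63, -89) = -89
r (MIN): min(-22, 71) = -22
c (MAX): max(-28, -89, -22) = -22
s (MIN): min(17, 38) = 17
t (MIN): min(20, 72, -83, -88) = -88
u (MIN): min(-22, 60) = -22
d (MAX): max(17, -88, -22) = 17
v (MIN): min(10, -30) = -30
w (MIN): min(46, -55) = -55
e (MAX): max(-30, -55) = -30
x (MIN): min(-41, 35) = -41
y (MIN): min(48, 88, 19) = 19
f (MAX): max(-41, 19) = 19
Beta (MIN): min(-22, 17, -30, 19) = -30
start (MAX): max(13, -30) = 13
MAX at start wants the highest of {Alpha=13, Beta=-30}, so chooses Alpha.

Alpha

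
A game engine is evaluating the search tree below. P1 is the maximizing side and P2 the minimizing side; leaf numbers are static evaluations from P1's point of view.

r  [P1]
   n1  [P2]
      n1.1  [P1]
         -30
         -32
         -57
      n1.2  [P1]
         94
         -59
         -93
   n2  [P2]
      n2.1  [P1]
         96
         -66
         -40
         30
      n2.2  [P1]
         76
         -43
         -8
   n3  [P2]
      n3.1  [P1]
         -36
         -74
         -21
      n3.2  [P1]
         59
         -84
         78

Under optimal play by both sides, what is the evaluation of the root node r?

76

n1.1 (P1): max(-30, -32, -57) = -30
n1.2 (P1): max(94, -59, -93) = 94
n1 (P2): min(-30, 94) = -30
n2.1 (P1): max(96, -66, -40, 30) = 96
n2.2 (P1): max(76, -43, -8) = 76
n2 (P2): min(96, 76) = 76
n3.1 (P1): max(-36, -74, -21) = -21
n3.2 (P1): max(59, -84, 78) = 78
n3 (P2): min(-21, 78) = -21
r (P1): max(-30, 76, -21) = 76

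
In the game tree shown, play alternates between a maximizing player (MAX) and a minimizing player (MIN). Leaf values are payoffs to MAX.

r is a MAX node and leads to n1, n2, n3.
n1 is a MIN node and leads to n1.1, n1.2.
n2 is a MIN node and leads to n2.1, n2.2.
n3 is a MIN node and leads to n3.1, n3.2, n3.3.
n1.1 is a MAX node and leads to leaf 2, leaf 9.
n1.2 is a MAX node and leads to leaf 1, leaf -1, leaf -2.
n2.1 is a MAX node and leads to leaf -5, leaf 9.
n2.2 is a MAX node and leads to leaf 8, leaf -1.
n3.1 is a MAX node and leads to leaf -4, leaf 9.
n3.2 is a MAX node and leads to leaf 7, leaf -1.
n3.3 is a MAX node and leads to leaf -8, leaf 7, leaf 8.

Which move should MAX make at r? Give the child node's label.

n2

n1.1 (MAX): max(2, 9) = 9
n1.2 (MAX): max(1, -1, -2) = 1
n1 (MIN): min(9, 1) = 1
n2.1 (MAX): max(-5, 9) = 9
n2.2 (MAX): max(8, -1) = 8
n2 (MIN): min(9, 8) = 8
n3.1 (MAX): max(-4, 9) = 9
n3.2 (MAX): max(7, -1) = 7
n3.3 (MAX): max(-8, 7, 8) = 8
n3 (MIN): min(9, 7, 8) = 7
r (MAX): max(1, 8, 7) = 8
MAX at r wants the highest of {n1=1, n2=8, n3=7}, so chooses n2.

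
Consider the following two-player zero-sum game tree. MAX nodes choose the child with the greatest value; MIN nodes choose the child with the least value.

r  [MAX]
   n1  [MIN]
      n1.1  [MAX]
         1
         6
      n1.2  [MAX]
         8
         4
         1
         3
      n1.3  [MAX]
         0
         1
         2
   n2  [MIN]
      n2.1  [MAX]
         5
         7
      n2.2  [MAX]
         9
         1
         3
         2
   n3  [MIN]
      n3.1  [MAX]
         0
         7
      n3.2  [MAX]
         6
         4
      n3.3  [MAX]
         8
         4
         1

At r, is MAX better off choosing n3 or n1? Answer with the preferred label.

n3.1 (MAX): max(0, 7) = 7
n3.2 (MAX): max(6, 4) = 6
n3.3 (MAX): max(8, 4, 1) = 8
n3 (MIN): min(7, 6, 8) = 6
n1.1 (MAX): max(1, 6) = 6
n1.2 (MAX): max(8, 4, 1, 3) = 8
n1.3 (MAX): max(0, 1, 2) = 2
n1 (MIN): min(6, 8, 2) = 2
MAX prefers the higher value; n3=6, n1=2. n3 is better since 6 > 2.

n3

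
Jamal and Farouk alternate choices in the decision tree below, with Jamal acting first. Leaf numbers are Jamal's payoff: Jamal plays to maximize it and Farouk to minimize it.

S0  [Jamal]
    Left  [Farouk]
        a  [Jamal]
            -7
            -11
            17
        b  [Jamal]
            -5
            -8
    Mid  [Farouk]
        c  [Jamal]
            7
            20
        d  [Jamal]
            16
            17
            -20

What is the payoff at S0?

17

a (Jamal): max(-7, -11, 17) = 17
b (Jamal): max(-5, -8) = -5
Left (Farouk): min(17, -5) = -5
c (Jamal): max(7, 20) = 20
d (Jamal): max(16, 17, -20) = 17
Mid (Farouk): min(20, 17) = 17
S0 (Jamal): max(-5, 17) = 17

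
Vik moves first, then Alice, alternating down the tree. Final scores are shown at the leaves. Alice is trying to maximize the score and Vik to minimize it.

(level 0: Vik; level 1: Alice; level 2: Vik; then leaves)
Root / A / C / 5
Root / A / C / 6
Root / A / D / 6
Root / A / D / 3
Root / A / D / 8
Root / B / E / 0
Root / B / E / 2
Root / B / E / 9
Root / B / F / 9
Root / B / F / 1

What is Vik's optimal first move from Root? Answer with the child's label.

B

C (Vik): min(5, 6) = 5
D (Vik): min(6, 3, 8) = 3
A (Alice): max(5, 3) = 5
E (Vik): min(0, 2, 9) = 0
F (Vik): min(9, 1) = 1
B (Alice): max(0, 1) = 1
Root (Vik): min(5, 1) = 1
Vik at Root wants the lowest of {A=5, B=1}, so chooses B.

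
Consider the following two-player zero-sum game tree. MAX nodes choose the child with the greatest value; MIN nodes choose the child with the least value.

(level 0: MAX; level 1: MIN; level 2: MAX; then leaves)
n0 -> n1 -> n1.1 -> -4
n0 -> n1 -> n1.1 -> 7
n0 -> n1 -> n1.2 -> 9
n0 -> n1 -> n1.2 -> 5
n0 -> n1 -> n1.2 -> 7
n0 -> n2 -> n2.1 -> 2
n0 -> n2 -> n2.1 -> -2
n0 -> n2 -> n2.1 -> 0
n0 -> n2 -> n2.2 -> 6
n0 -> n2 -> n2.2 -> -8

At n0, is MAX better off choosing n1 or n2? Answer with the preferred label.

n1

n1.1 (MAX): max(-4, 7) = 7
n1.2 (MAX): max(9, 5, 7) = 9
n1 (MIN): min(7, 9) = 7
n2.1 (MAX): max(2, -2, 0) = 2
n2.2 (MAX): max(6, -8) = 6
n2 (MIN): min(2, 6) = 2
MAX prefers the higher value; n1=7, n2=2. n1 is better since 7 > 2.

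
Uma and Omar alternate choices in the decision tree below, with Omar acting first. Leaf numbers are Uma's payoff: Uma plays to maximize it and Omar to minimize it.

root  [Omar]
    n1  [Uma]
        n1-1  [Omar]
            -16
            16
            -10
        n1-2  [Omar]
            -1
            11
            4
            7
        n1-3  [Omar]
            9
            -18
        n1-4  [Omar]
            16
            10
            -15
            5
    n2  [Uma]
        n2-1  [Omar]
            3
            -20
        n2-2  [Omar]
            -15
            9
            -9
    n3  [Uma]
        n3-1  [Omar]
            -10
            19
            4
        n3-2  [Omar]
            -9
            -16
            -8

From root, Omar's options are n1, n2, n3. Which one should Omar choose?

n2

n1-1 (Omar): min(-16, 16, -10) = -16
n1-2 (Omar): min(-1, 11, 4, 7) = -1
n1-3 (Omar): min(9, -18) = -18
n1-4 (Omar): min(16, 10, -15, 5) = -15
n1 (Uma): max(-16, -1, -18, -15) = -1
n2-1 (Omar): min(3, -20) = -20
n2-2 (Omar): min(-15, 9, -9) = -15
n2 (Uma): max(-20, -15) = -15
n3-1 (Omar): min(-10, 19, 4) = -10
n3-2 (Omar): min(-9, -16, -8) = -16
n3 (Uma): max(-10, -16) = -10
root (Omar): min(-1, -15, -10) = -15
Omar at root wants the lowest of {n1=-1, n2=-15, n3=-10}, so chooses n2.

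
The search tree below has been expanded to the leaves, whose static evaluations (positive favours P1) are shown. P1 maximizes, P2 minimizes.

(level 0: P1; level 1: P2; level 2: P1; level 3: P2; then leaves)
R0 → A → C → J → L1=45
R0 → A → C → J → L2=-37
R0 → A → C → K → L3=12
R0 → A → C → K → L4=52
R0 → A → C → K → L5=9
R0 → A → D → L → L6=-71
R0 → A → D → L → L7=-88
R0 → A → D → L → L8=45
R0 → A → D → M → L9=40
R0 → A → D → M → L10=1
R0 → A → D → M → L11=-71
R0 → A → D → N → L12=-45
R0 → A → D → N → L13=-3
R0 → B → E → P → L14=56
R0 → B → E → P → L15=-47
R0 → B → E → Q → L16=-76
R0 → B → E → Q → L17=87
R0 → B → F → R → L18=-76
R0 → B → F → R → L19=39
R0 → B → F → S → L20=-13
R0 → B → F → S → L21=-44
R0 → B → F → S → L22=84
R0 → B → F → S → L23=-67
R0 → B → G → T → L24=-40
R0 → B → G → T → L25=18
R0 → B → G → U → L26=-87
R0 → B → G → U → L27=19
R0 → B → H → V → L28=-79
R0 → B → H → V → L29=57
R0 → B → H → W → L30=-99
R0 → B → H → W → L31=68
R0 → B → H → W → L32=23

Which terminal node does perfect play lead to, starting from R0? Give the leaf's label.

J (P2): min(45, -37) = -37
K (P2): min(12, 52, 9) = 9
C (P1): max(-37, 9) = 9
L (P2): min(-71, -88, 45) = -88
M (P2): min(40, 1, -71) = -71
N (P2): min(-45, -3) = -45
D (P1): max(-88, -71, -45) = -45
A (P2): min(9, -45) = -45
P (P2): min(56, -47) = -47
Q (P2): min(-76, 87) = -76
E (P1): max(-47, -76) = -47
R (P2): min(-76, 39) = -76
S (P2): min(-13, -44, 84, -67) = -67
F (P1): max(-76, -67) = -67
T (P2): min(-40, 18) = -40
U (P2): min(-87, 19) = -87
G (P1): max(-40, -87) = -40
V (P2): min(-79, 57) = -79
W (P2): min(-99, 68, 23) = -99
H (P1): max(-79, -99) = -79
B (P2): min(-47, -67, -40, -79) = -79
R0 (P1): max(-45, -79) = -45
At R0, P1 picks A (highest: -45).
At A, P2 picks D (lowest: -45).
At D, P1 picks N (highest: -45).
At N, P2 picks L12 (lowest: -45).
Terminal value -45.

L12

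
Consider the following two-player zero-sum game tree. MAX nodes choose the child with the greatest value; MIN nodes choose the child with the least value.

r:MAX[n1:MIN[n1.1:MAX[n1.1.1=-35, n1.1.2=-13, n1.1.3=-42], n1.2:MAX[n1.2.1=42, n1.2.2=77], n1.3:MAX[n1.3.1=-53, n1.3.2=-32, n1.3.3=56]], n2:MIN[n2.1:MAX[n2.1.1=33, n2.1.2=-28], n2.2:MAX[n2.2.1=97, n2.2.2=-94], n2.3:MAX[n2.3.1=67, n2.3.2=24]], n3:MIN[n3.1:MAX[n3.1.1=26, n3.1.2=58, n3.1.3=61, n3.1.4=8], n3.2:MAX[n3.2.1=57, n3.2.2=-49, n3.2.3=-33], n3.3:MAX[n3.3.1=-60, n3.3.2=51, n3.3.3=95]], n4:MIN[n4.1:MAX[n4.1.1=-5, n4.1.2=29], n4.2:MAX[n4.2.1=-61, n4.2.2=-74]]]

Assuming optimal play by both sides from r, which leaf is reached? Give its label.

n3.2.1

n1.1 (MAX): max(-35, -13, -42) = -13
n1.2 (MAX): max(42, 77) = 77
n1.3 (MAX): max(-53, -32, 56) = 56
n1 (MIN): min(-13, 77, 56) = -13
n2.1 (MAX): max(33, -28) = 33
n2.2 (MAX): max(97, -94) = 97
n2.3 (MAX): max(67, 24) = 67
n2 (MIN): min(33, 97, 67) = 33
n3.1 (MAX): max(26, 58, 61, 8) = 61
n3.2 (MAX): max(57, -49, -33) = 57
n3.3 (MAX): max(-60, 51, 95) = 95
n3 (MIN): min(61, 57, 95) = 57
n4.1 (MAX): max(-5, 29) = 29
n4.2 (MAX): max(-61, -74) = -61
n4 (MIN): min(29, -61) = -61
r (MAX): max(-13, 33, 57, -61) = 57
At r, MAX picks n3 (highest: 57).
At n3, MIN picks n3.2 (lowest: 57).
At n3.2, MAX picks n3.2.1 (highest: 57).
Terminal value 57.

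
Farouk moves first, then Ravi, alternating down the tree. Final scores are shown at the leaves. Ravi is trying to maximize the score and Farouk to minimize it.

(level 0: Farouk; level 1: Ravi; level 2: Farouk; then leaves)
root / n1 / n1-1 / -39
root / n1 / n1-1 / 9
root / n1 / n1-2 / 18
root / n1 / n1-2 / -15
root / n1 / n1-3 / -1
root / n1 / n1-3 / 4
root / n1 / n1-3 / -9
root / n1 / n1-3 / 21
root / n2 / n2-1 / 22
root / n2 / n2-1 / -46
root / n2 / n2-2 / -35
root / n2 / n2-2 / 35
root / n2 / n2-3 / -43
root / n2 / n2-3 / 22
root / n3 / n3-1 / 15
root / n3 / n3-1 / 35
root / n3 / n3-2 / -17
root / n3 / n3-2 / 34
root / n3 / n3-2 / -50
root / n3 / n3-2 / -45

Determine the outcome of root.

-35

n1-1 (Farouk): min(-39, 9) = -39
n1-2 (Farouk): min(18, -15) = -15
n1-3 (Farouk): min(-1, 4, -9, 21) = -9
n1 (Ravi): max(-39, -15, -9) = -9
n2-1 (Farouk): min(22, -46) = -46
n2-2 (Farouk): min(-35, 35) = -35
n2-3 (Farouk): min(-43, 22) = -43
n2 (Ravi): max(-46, -35, -43) = -35
n3-1 (Farouk): min(15, 35) = 15
n3-2 (Farouk): min(-17, 34, -50, -45) = -50
n3 (Ravi): max(15, -50) = 15
root (Farouk): min(-9, -35, 15) = -35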